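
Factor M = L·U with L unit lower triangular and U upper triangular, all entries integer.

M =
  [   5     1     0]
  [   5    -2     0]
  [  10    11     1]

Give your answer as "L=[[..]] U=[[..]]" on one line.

L=[[1,0,0],[1,1,0],[2,-3,1]] U=[[5,1,0],[0,-3,0],[0,0,1]]

  R1 -= 1·R0 → [0,-3,0]
  R2 -= 2·R0 → [0,9,1]
  R2 -= -3·R1 → [0,0,1]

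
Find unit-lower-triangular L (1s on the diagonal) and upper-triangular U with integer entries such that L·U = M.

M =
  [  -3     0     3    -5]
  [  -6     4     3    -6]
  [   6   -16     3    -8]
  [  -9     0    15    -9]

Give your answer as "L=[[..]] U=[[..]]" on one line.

  R1 -= 2·R0 → [0,4,-3,4]
  R2 -= -2·R0 → [0,-16,9,-18]
  R3 -= 3·R0 → [0,0,6,6]
  R2 -= -4·R1 → [0,0,-3,-2]
  R3 -= 0·R1 → [0,0,6,6]
  R3 -= -2·R2 → [0,0,0,2]

L=[[1,0,0,0],[2,1,0,0],[-2,-4,1,0],[3,0,-2,1]] U=[[-3,0,3,-5],[0,4,-3,4],[0,0,-3,-2],[0,0,0,2]]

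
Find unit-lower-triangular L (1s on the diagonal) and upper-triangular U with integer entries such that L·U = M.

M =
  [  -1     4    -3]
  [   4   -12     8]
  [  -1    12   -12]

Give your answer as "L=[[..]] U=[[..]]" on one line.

L=[[1,0,0],[-4,1,0],[1,2,1]] U=[[-1,4,-3],[0,4,-4],[0,0,-1]]

  r1 -= -4·r0 → [0,4,-4]
  r2 -= 1·r0 → [0,8,-9]
  r2 -= 2·r1 → [0,0,-1]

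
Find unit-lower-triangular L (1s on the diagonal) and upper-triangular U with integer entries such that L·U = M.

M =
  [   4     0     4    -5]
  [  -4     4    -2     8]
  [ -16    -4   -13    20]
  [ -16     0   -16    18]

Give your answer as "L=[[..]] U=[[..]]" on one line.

  R1 -= -1·R0 → [0,4,2,3]
  R2 -= -4·R0 → [0,-4,3,0]
  R3 -= -4·R0 → [0,0,0,-2]
  R2 -= -1·R1 → [0,0,5,3]
  R3 -= 0·R1 → [0,0,0,-2]
  R3 -= 0·R2 → [0,0,0,-2]

L=[[1,0,0,0],[-1,1,0,0],[-4,-1,1,0],[-4,0,0,1]] U=[[4,0,4,-5],[0,4,2,3],[0,0,5,3],[0,0,0,-2]]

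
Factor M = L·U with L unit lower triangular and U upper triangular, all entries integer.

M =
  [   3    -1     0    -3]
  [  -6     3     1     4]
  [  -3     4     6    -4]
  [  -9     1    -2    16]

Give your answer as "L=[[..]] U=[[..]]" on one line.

  row1 -= -2·row0 → [0,1,1,-2]
  row2 -= -1·row0 → [0,3,6,-7]
  row3 -= -3·row0 → [0,-2,-2,7]
  row2 -= 3·row1 → [0,0,3,-1]
  row3 -= -2·row1 → [0,0,0,3]
  row3 -= 0·row2 → [0,0,0,3]

L=[[1,0,0,0],[-2,1,0,0],[-1,3,1,0],[-3,-2,0,1]] U=[[3,-1,0,-3],[0,1,1,-2],[0,0,3,-1],[0,0,0,3]]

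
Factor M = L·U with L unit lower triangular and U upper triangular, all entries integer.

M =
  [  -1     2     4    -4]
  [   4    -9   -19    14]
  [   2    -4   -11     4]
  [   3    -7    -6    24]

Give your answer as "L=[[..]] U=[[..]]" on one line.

  r1 -= -4·r0 → [0,-1,-3,-2]
  r2 -= -2·r0 → [0,0,-3,-4]
  r3 -= -3·r0 → [0,-1,6,12]
  r2 -= 0·r1 → [0,0,-3,-4]
  r3 -= 1·r1 → [0,0,9,14]
  r3 -= -3·r2 → [0,0,0,2]

L=[[1,0,0,0],[-4,1,0,0],[-2,0,1,0],[-3,1,-3,1]] U=[[-1,2,4,-4],[0,-1,-3,-2],[0,0,-3,-4],[0,0,0,2]]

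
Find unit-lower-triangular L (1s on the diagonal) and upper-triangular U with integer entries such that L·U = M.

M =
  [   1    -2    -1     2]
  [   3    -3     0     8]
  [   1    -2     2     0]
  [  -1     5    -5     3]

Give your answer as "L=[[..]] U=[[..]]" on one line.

  row1 -= 3·row0 → [0,3,3,2]
  row2 -= 1·row0 → [0,0,3,-2]
  row3 -= -1·row0 → [0,3,-6,5]
  row2 -= 0·row1 → [0,0,3,-2]
  row3 -= 1·row1 → [0,0,-9,3]
  row3 -= -3·row2 → [0,0,0,-3]

L=[[1,0,0,0],[3,1,0,0],[1,0,1,0],[-1,1,-3,1]] U=[[1,-2,-1,2],[0,3,3,2],[0,0,3,-2],[0,0,0,-3]]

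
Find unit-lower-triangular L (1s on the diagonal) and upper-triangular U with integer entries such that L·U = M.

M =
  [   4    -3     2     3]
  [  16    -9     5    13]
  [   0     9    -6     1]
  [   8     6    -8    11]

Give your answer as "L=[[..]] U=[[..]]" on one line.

L=[[1,0,0,0],[4,1,0,0],[0,3,1,0],[2,4,0,1]] U=[[4,-3,2,3],[0,3,-3,1],[0,0,3,-2],[0,0,0,1]]

  row1 -= 4·row0 → [0,3,-3,1]
  row2 -= 0·row0 → [0,9,-6,1]
  row3 -= 2·row0 → [0,12,-12,5]
  row2 -= 3·row1 → [0,0,3,-2]
  row3 -= 4·row1 → [0,0,0,1]
  row3 -= 0·row2 → [0,0,0,1]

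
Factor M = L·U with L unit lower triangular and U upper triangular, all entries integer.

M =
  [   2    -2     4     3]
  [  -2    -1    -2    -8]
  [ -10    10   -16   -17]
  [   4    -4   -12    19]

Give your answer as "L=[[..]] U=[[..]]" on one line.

L=[[1,0,0,0],[-1,1,0,0],[-5,0,1,0],[2,0,-5,1]] U=[[2,-2,4,3],[0,-3,2,-5],[0,0,4,-2],[0,0,0,3]]

  R1 -= -1·R0 → [0,-3,2,-5]
  R2 -= -5·R0 → [0,0,4,-2]
  R3 -= 2·R0 → [0,0,-20,13]
  R2 -= 0·R1 → [0,0,4,-2]
  R3 -= 0·R1 → [0,0,-20,13]
  R3 -= -5·R2 → [0,0,0,3]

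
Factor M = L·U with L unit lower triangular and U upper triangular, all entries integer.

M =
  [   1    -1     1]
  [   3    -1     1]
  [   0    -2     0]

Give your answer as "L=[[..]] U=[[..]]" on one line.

  row1 -= 3·row0 → [0,2,-2]
  row2 -= 0·row0 → [0,-2,0]
  row2 -= -1·row1 → [0,0,-2]

L=[[1,0,0],[3,1,0],[0,-1,1]] U=[[1,-1,1],[0,2,-2],[0,0,-2]]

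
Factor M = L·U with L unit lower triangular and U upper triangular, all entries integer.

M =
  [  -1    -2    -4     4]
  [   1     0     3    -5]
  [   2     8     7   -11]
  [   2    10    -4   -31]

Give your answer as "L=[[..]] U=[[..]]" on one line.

  row1 -= -1·row0 → [0,-2,-1,-1]
  row2 -= -2·row0 → [0,4,-1,-3]
  row3 -= -2·row0 → [0,6,-12,-23]
  row2 -= -2·row1 → [0,0,-3,-5]
  row3 -= -3·row1 → [0,0,-15,-26]
  row3 -= 5·row2 → [0,0,0,-1]

L=[[1,0,0,0],[-1,1,0,0],[-2,-2,1,0],[-2,-3,5,1]] U=[[-1,-2,-4,4],[0,-2,-1,-1],[0,0,-3,-5],[0,0,0,-1]]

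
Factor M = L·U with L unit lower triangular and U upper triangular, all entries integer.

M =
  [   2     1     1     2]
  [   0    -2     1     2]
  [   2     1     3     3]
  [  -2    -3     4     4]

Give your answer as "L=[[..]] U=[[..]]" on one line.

  R1 -= 0·R0 → [0,-2,1,2]
  R2 -= 1·R0 → [0,0,2,1]
  R3 -= -1·R0 → [0,-2,5,6]
  R2 -= 0·R1 → [0,0,2,1]
  R3 -= 1·R1 → [0,0,4,4]
  R3 -= 2·R2 → [0,0,0,2]

L=[[1,0,0,0],[0,1,0,0],[1,0,1,0],[-1,1,2,1]] U=[[2,1,1,2],[0,-2,1,2],[0,0,2,1],[0,0,0,2]]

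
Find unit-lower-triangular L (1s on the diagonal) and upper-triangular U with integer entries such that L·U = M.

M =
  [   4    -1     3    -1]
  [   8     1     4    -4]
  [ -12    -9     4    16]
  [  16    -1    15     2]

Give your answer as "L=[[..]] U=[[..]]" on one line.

L=[[1,0,0,0],[2,1,0,0],[-3,-4,1,0],[4,1,1,1]] U=[[4,-1,3,-1],[0,3,-2,-2],[0,0,5,5],[0,0,0,3]]

  R1 -= 2·R0 → [0,3,-2,-2]
  R2 -= -3·R0 → [0,-12,13,13]
  R3 -= 4·R0 → [0,3,3,6]
  R2 -= -4·R1 → [0,0,5,5]
  R3 -= 1·R1 → [0,0,5,8]
  R3 -= 1·R2 → [0,0,0,3]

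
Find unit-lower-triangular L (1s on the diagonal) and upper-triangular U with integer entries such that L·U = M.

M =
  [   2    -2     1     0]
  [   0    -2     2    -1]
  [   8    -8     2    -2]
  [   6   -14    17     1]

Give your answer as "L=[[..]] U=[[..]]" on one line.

L=[[1,0,0,0],[0,1,0,0],[4,0,1,0],[3,4,-3,1]] U=[[2,-2,1,0],[0,-2,2,-1],[0,0,-2,-2],[0,0,0,-1]]

  row1 -= 0·row0 → [0,-2,2,-1]
  row2 -= 4·row0 → [0,0,-2,-2]
  row3 -= 3·row0 → [0,-8,14,1]
  row2 -= 0·row1 → [0,0,-2,-2]
  row3 -= 4·row1 → [0,0,6,5]
  row3 -= -3·row2 → [0,0,0,-1]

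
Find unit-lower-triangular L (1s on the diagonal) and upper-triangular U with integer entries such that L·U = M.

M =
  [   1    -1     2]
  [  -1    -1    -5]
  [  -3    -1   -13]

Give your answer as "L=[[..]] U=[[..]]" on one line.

  row1 -= -1·row0 → [0,-2,-3]
  row2 -= -3·row0 → [0,-4,-7]
  row2 -= 2·row1 → [0,0,-1]

L=[[1,0,0],[-1,1,0],[-3,2,1]] U=[[1,-1,2],[0,-2,-3],[0,0,-1]]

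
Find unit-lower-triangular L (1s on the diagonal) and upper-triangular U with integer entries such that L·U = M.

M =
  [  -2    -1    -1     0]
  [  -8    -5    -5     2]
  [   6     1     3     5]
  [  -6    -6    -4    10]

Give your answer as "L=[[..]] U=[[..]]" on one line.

L=[[1,0,0,0],[4,1,0,0],[-3,2,1,0],[3,3,1,1]] U=[[-2,-1,-1,0],[0,-1,-1,2],[0,0,2,1],[0,0,0,3]]

  row1 -= 4·row0 → [0,-1,-1,2]
  row2 -= -3·row0 → [0,-2,0,5]
  row3 -= 3·row0 → [0,-3,-1,10]
  row2 -= 2·row1 → [0,0,2,1]
  row3 -= 3·row1 → [0,0,2,4]
  row3 -= 1·row2 → [0,0,0,3]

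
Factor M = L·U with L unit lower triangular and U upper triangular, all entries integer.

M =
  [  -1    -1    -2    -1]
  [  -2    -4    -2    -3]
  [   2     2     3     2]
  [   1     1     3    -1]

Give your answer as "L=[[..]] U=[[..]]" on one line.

L=[[1,0,0,0],[2,1,0,0],[-2,0,1,0],[-1,0,-1,1]] U=[[-1,-1,-2,-1],[0,-2,2,-1],[0,0,-1,0],[0,0,0,-2]]

  r1 -= 2·r0 → [0,-2,2,-1]
  r2 -= -2·r0 → [0,0,-1,0]
  r3 -= -1·r0 → [0,0,1,-2]
  r2 -= 0·r1 → [0,0,-1,0]
  r3 -= 0·r1 → [0,0,1,-2]
  r3 -= -1·r2 → [0,0,0,-2]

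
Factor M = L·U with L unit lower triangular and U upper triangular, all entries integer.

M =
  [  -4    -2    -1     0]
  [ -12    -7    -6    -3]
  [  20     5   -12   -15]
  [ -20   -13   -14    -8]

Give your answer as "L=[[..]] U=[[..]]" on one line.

L=[[1,0,0,0],[3,1,0,0],[-5,5,1,0],[5,3,0,1]] U=[[-4,-2,-1,0],[0,-1,-3,-3],[0,0,-2,0],[0,0,0,1]]

  row1 -= 3·row0 → [0,-1,-3,-3]
  row2 -= -5·row0 → [0,-5,-17,-15]
  row3 -= 5·row0 → [0,-3,-9,-8]
  row2 -= 5·row1 → [0,0,-2,0]
  row3 -= 3·row1 → [0,0,0,1]
  row3 -= 0·row2 → [0,0,0,1]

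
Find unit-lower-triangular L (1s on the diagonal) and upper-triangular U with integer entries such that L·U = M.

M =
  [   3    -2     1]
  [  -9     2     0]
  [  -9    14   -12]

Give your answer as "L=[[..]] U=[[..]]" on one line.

  r1 -= -3·r0 → [0,-4,3]
  r2 -= -3·r0 → [0,8,-9]
  r2 -= -2·r1 → [0,0,-3]

L=[[1,0,0],[-3,1,0],[-3,-2,1]] U=[[3,-2,1],[0,-4,3],[0,0,-3]]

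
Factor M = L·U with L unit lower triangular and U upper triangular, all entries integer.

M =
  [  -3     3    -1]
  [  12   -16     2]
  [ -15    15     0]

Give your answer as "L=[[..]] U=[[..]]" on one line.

  row1 -= -4·row0 → [0,-4,-2]
  row2 -= 5·row0 → [0,0,5]
  row2 -= 0·row1 → [0,0,5]

L=[[1,0,0],[-4,1,0],[5,0,1]] U=[[-3,3,-1],[0,-4,-2],[0,0,5]]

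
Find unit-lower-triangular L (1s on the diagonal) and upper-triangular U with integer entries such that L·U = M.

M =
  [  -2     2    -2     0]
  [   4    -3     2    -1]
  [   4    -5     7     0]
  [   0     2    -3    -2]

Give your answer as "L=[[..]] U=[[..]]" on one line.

  r1 -= -2·r0 → [0,1,-2,-1]
  r2 -= -2·r0 → [0,-1,3,0]
  r3 -= 0·r0 → [0,2,-3,-2]
  r2 -= -1·r1 → [0,0,1,-1]
  r3 -= 2·r1 → [0,0,1,0]
  r3 -= 1·r2 → [0,0,0,1]

L=[[1,0,0,0],[-2,1,0,0],[-2,-1,1,0],[0,2,1,1]] U=[[-2,2,-2,0],[0,1,-2,-1],[0,0,1,-1],[0,0,0,1]]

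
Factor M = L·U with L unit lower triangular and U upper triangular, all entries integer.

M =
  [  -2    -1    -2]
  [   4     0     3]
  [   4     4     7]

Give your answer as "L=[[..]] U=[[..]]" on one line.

L=[[1,0,0],[-2,1,0],[-2,-1,1]] U=[[-2,-1,-2],[0,-2,-1],[0,0,2]]

  r1 -= -2·r0 → [0,-2,-1]
  r2 -= -2·r0 → [0,2,3]
  r2 -= -1·r1 → [0,0,2]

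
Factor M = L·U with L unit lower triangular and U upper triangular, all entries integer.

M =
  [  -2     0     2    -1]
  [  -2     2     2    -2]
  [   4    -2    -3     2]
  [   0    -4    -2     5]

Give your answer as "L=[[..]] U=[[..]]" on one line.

L=[[1,0,0,0],[1,1,0,0],[-2,-1,1,0],[0,-2,-2,1]] U=[[-2,0,2,-1],[0,2,0,-1],[0,0,1,-1],[0,0,0,1]]

  row1 -= 1·row0 → [0,2,0,-1]
  row2 -= -2·row0 → [0,-2,1,0]
  row3 -= 0·row0 → [0,-4,-2,5]
  row2 -= -1·row1 → [0,0,1,-1]
  row3 -= -2·row1 → [0,0,-2,3]
  row3 -= -2·row2 → [0,0,0,1]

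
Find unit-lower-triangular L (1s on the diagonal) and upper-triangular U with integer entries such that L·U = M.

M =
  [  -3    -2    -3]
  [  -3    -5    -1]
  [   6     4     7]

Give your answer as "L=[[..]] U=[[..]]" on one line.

L=[[1,0,0],[1,1,0],[-2,0,1]] U=[[-3,-2,-3],[0,-3,2],[0,0,1]]

  r1 -= 1·r0 → [0,-3,2]
  r2 -= -2·r0 → [0,0,1]
  r2 -= 0·r1 → [0,0,1]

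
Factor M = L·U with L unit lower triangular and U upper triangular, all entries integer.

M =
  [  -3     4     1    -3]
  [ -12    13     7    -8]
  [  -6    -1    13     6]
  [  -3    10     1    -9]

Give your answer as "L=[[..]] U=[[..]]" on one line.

L=[[1,0,0,0],[4,1,0,0],[2,3,1,0],[1,-2,3,1]] U=[[-3,4,1,-3],[0,-3,3,4],[0,0,2,0],[0,0,0,2]]

  row1 -= 4·row0 → [0,-3,3,4]
  row2 -= 2·row0 → [0,-9,11,12]
  row3 -= 1·row0 → [0,6,0,-6]
  row2 -= 3·row1 → [0,0,2,0]
  row3 -= -2·row1 → [0,0,6,2]
  row3 -= 3·row2 → [0,0,0,2]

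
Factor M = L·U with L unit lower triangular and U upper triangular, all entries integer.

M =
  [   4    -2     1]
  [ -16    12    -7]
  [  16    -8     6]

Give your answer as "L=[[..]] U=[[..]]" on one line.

  r1 -= -4·r0 → [0,4,-3]
  r2 -= 4·r0 → [0,0,2]
  r2 -= 0·r1 → [0,0,2]

L=[[1,0,0],[-4,1,0],[4,0,1]] U=[[4,-2,1],[0,4,-3],[0,0,2]]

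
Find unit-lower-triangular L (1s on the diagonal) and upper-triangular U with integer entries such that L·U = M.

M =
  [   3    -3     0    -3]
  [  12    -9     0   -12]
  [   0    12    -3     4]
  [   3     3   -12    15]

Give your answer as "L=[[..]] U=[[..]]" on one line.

L=[[1,0,0,0],[4,1,0,0],[0,4,1,0],[1,2,4,1]] U=[[3,-3,0,-3],[0,3,0,0],[0,0,-3,4],[0,0,0,2]]

  R1 -= 4·R0 → [0,3,0,0]
  R2 -= 0·R0 → [0,12,-3,4]
  R3 -= 1·R0 → [0,6,-12,18]
  R2 -= 4·R1 → [0,0,-3,4]
  R3 -= 2·R1 → [0,0,-12,18]
  R3 -= 4·R2 → [0,0,0,2]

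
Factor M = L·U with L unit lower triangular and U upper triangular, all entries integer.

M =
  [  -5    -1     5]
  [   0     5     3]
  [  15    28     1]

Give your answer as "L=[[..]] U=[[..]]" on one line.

L=[[1,0,0],[0,1,0],[-3,5,1]] U=[[-5,-1,5],[0,5,3],[0,0,1]]

  row1 -= 0·row0 → [0,5,3]
  row2 -= -3·row0 → [0,25,16]
  row2 -= 5·row1 → [0,0,1]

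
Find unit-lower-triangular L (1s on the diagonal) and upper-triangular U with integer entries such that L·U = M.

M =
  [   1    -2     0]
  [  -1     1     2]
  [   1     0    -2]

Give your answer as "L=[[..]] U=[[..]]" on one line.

L=[[1,0,0],[-1,1,0],[1,-2,1]] U=[[1,-2,0],[0,-1,2],[0,0,2]]

  row1 -= -1·row0 → [0,-1,2]
  row2 -= 1·row0 → [0,2,-2]
  row2 -= -2·row1 → [0,0,2]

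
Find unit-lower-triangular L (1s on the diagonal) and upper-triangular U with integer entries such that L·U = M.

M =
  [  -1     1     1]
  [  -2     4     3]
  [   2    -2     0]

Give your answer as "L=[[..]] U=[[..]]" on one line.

L=[[1,0,0],[2,1,0],[-2,0,1]] U=[[-1,1,1],[0,2,1],[0,0,2]]

  R1 -= 2·R0 → [0,2,1]
  R2 -= -2·R0 → [0,0,2]
  R2 -= 0·R1 → [0,0,2]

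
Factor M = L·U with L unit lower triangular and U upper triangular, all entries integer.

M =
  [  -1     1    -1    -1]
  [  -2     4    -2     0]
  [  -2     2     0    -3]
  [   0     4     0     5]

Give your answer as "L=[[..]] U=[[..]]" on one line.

L=[[1,0,0,0],[2,1,0,0],[2,0,1,0],[0,2,0,1]] U=[[-1,1,-1,-1],[0,2,0,2],[0,0,2,-1],[0,0,0,1]]

  R1 -= 2·R0 → [0,2,0,2]
  R2 -= 2·R0 → [0,0,2,-1]
  R3 -= 0·R0 → [0,4,0,5]
  R2 -= 0·R1 → [0,0,2,-1]
  R3 -= 2·R1 → [0,0,0,1]
  R3 -= 0·R2 → [0,0,0,1]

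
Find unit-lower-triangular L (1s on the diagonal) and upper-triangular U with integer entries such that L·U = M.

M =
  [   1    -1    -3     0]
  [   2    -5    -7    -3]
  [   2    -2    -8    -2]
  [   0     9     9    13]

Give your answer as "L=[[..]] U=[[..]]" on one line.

  r1 -= 2·r0 → [0,-3,-1,-3]
  r2 -= 2·r0 → [0,0,-2,-2]
  r3 -= 0·r0 → [0,9,9,13]
  r2 -= 0·r1 → [0,0,-2,-2]
  r3 -= -3·r1 → [0,0,6,4]
  r3 -= -3·r2 → [0,0,0,-2]

L=[[1,0,0,0],[2,1,0,0],[2,0,1,0],[0,-3,-3,1]] U=[[1,-1,-3,0],[0,-3,-1,-3],[0,0,-2,-2],[0,0,0,-2]]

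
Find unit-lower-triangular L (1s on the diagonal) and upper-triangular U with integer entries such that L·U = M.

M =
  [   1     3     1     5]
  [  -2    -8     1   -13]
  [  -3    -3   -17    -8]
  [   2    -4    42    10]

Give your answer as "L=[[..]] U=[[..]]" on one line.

L=[[1,0,0,0],[-2,1,0,0],[-3,-3,1,0],[2,5,-5,1]] U=[[1,3,1,5],[0,-2,3,-3],[0,0,-5,-2],[0,0,0,5]]

  row1 -= -2·row0 → [0,-2,3,-3]
  row2 -= -3·row0 → [0,6,-14,7]
  row3 -= 2·row0 → [0,-10,40,0]
  row2 -= -3·row1 → [0,0,-5,-2]
  row3 -= 5·row1 → [0,0,25,15]
  row3 -= -5·row2 → [0,0,0,5]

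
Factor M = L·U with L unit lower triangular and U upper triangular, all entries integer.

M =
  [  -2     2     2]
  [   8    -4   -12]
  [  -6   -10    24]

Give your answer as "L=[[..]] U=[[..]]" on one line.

  row1 -= -4·row0 → [0,4,-4]
  row2 -= 3·row0 → [0,-16,18]
  row2 -= -4·row1 → [0,0,2]

L=[[1,0,0],[-4,1,0],[3,-4,1]] U=[[-2,2,2],[0,4,-4],[0,0,2]]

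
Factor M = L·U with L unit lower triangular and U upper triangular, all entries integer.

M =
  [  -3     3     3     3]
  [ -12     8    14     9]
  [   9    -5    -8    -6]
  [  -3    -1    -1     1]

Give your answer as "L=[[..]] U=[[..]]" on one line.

  r1 -= 4·r0 → [0,-4,2,-3]
  r2 -= -3·r0 → [0,4,1,3]
  r3 -= 1·r0 → [0,-4,-4,-2]
  r2 -= -1·r1 → [0,0,3,0]
  r3 -= 1·r1 → [0,0,-6,1]
  r3 -= -2·r2 → [0,0,0,1]

L=[[1,0,0,0],[4,1,0,0],[-3,-1,1,0],[1,1,-2,1]] U=[[-3,3,3,3],[0,-4,2,-3],[0,0,3,0],[0,0,0,1]]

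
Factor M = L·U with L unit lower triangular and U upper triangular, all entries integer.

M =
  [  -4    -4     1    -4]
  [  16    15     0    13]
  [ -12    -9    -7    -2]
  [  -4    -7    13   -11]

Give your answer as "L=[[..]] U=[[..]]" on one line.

L=[[1,0,0,0],[-4,1,0,0],[3,-3,1,0],[1,3,0,1]] U=[[-4,-4,1,-4],[0,-1,4,-3],[0,0,2,1],[0,0,0,2]]

  R1 -= -4·R0 → [0,-1,4,-3]
  R2 -= 3·R0 → [0,3,-10,10]
  R3 -= 1·R0 → [0,-3,12,-7]
  R2 -= -3·R1 → [0,0,2,1]
  R3 -= 3·R1 → [0,0,0,2]
  R3 -= 0·R2 → [0,0,0,2]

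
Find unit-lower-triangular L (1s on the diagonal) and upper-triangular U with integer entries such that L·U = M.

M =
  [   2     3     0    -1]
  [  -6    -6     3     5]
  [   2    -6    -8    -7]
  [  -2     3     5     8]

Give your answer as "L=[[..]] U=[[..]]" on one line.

L=[[1,0,0,0],[-3,1,0,0],[1,-3,1,0],[-1,2,-1,1]] U=[[2,3,0,-1],[0,3,3,2],[0,0,1,0],[0,0,0,3]]

  row1 -= -3·row0 → [0,3,3,2]
  row2 -= 1·row0 → [0,-9,-8,-6]
  row3 -= -1·row0 → [0,6,5,7]
  row2 -= -3·row1 → [0,0,1,0]
  row3 -= 2·row1 → [0,0,-1,3]
  row3 -= -1·row2 → [0,0,0,3]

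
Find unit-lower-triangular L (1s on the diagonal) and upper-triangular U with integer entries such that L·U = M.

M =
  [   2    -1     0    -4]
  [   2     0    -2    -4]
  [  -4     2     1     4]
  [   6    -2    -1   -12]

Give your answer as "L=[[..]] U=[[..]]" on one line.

L=[[1,0,0,0],[1,1,0,0],[-2,0,1,0],[3,1,1,1]] U=[[2,-1,0,-4],[0,1,-2,0],[0,0,1,-4],[0,0,0,4]]

  r1 -= 1·r0 → [0,1,-2,0]
  r2 -= -2·r0 → [0,0,1,-4]
  r3 -= 3·r0 → [0,1,-1,0]
  r2 -= 0·r1 → [0,0,1,-4]
  r3 -= 1·r1 → [0,0,1,0]
  r3 -= 1·r2 → [0,0,0,4]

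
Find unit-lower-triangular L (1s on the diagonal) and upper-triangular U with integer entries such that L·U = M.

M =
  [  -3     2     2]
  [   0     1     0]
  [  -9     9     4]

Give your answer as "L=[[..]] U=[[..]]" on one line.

L=[[1,0,0],[0,1,0],[3,3,1]] U=[[-3,2,2],[0,1,0],[0,0,-2]]

  R1 -= 0·R0 → [0,1,0]
  R2 -= 3·R0 → [0,3,-2]
  R2 -= 3·R1 → [0,0,-2]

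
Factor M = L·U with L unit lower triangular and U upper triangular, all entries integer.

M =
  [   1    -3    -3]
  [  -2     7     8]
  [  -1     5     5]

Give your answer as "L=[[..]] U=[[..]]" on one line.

L=[[1,0,0],[-2,1,0],[-1,2,1]] U=[[1,-3,-3],[0,1,2],[0,0,-2]]

  R1 -= -2·R0 → [0,1,2]
  R2 -= -1·R0 → [0,2,2]
  R2 -= 2·R1 → [0,0,-2]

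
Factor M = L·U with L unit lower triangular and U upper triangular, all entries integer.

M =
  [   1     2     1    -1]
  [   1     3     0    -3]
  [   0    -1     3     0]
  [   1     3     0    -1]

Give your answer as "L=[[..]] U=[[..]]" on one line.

L=[[1,0,0,0],[1,1,0,0],[0,-1,1,0],[1,1,0,1]] U=[[1,2,1,-1],[0,1,-1,-2],[0,0,2,-2],[0,0,0,2]]

  row1 -= 1·row0 → [0,1,-1,-2]
  row2 -= 0·row0 → [0,-1,3,0]
  row3 -= 1·row0 → [0,1,-1,0]
  row2 -= -1·row1 → [0,0,2,-2]
  row3 -= 1·row1 → [0,0,0,2]
  row3 -= 0·row2 → [0,0,0,2]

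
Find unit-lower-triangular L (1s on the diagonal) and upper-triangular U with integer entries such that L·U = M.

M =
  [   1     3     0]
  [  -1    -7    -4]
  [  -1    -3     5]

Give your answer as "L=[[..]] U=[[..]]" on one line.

L=[[1,0,0],[-1,1,0],[-1,0,1]] U=[[1,3,0],[0,-4,-4],[0,0,5]]

  r1 -= -1·r0 → [0,-4,-4]
  r2 -= -1·r0 → [0,0,5]
  r2 -= 0·r1 → [0,0,5]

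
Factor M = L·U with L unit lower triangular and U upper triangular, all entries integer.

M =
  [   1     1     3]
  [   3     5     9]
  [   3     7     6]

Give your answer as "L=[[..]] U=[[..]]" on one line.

  R1 -= 3·R0 → [0,2,0]
  R2 -= 3·R0 → [0,4,-3]
  R2 -= 2·R1 → [0,0,-3]

L=[[1,0,0],[3,1,0],[3,2,1]] U=[[1,1,3],[0,2,0],[0,0,-3]]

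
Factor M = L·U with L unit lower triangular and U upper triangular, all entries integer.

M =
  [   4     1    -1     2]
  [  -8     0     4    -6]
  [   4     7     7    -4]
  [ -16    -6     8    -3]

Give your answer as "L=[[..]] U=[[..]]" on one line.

L=[[1,0,0,0],[-2,1,0,0],[1,3,1,0],[-4,-1,3,1]] U=[[4,1,-1,2],[0,2,2,-2],[0,0,2,0],[0,0,0,3]]

  R1 -= -2·R0 → [0,2,2,-2]
  R2 -= 1·R0 → [0,6,8,-6]
  R3 -= -4·R0 → [0,-2,4,5]
  R2 -= 3·R1 → [0,0,2,0]
  R3 -= -1·R1 → [0,0,6,3]
  R3 -= 3·R2 → [0,0,0,3]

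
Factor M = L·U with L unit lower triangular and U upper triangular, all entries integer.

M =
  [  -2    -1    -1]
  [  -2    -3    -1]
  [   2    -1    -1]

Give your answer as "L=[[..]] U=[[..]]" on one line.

L=[[1,0,0],[1,1,0],[-1,1,1]] U=[[-2,-1,-1],[0,-2,0],[0,0,-2]]

  row1 -= 1·row0 → [0,-2,0]
  row2 -= -1·row0 → [0,-2,-2]
  row2 -= 1·row1 → [0,0,-2]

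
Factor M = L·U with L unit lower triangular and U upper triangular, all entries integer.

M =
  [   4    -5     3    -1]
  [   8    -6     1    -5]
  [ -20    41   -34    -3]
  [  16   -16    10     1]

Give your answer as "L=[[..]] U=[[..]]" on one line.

L=[[1,0,0,0],[2,1,0,0],[-5,4,1,0],[4,1,3,1]] U=[[4,-5,3,-1],[0,4,-5,-3],[0,0,1,4],[0,0,0,-4]]

  row1 -= 2·row0 → [0,4,-5,-3]
  row2 -= -5·row0 → [0,16,-19,-8]
  row3 -= 4·row0 → [0,4,-2,5]
  row2 -= 4·row1 → [0,0,1,4]
  row3 -= 1·row1 → [0,0,3,8]
  row3 -= 3·row2 → [0,0,0,-4]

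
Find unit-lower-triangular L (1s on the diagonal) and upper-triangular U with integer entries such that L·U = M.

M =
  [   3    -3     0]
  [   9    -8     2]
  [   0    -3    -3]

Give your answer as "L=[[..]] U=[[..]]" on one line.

L=[[1,0,0],[3,1,0],[0,-3,1]] U=[[3,-3,0],[0,1,2],[0,0,3]]

  R1 -= 3·R0 → [0,1,2]
  R2 -= 0·R0 → [0,-3,-3]
  R2 -= -3·R1 → [0,0,3]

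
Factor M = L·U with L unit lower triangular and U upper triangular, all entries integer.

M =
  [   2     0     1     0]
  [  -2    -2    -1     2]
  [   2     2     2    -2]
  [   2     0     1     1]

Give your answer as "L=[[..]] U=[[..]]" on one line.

L=[[1,0,0,0],[-1,1,0,0],[1,-1,1,0],[1,0,0,1]] U=[[2,0,1,0],[0,-2,0,2],[0,0,1,0],[0,0,0,1]]

  row1 -= -1·row0 → [0,-2,0,2]
  row2 -= 1·row0 → [0,2,1,-2]
  row3 -= 1·row0 → [0,0,0,1]
  row2 -= -1·row1 → [0,0,1,0]
  row3 -= 0·row1 → [0,0,0,1]
  row3 -= 0·row2 → [0,0,0,1]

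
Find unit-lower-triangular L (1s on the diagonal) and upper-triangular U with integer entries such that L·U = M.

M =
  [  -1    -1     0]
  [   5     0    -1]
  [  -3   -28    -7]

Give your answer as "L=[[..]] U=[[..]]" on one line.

  r1 -= -5·r0 → [0,-5,-1]
  r2 -= 3·r0 → [0,-25,-7]
  r2 -= 5·r1 → [0,0,-2]

L=[[1,0,0],[-5,1,0],[3,5,1]] U=[[-1,-1,0],[0,-5,-1],[0,0,-2]]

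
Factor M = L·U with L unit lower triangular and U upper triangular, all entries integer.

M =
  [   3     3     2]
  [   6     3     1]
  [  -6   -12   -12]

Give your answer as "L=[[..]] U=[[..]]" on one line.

L=[[1,0,0],[2,1,0],[-2,2,1]] U=[[3,3,2],[0,-3,-3],[0,0,-2]]

  R1 -= 2·R0 → [0,-3,-3]
  R2 -= -2·R0 → [0,-6,-8]
  R2 -= 2·R1 → [0,0,-2]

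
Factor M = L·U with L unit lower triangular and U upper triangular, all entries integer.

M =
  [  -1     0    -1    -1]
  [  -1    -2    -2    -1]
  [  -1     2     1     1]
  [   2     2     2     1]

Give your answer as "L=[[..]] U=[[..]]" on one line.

L=[[1,0,0,0],[1,1,0,0],[1,-1,1,0],[-2,-1,-1,1]] U=[[-1,0,-1,-1],[0,-2,-1,0],[0,0,1,2],[0,0,0,1]]

  row1 -= 1·row0 → [0,-2,-1,0]
  row2 -= 1·row0 → [0,2,2,2]
  row3 -= -2·row0 → [0,2,0,-1]
  row2 -= -1·row1 → [0,0,1,2]
  row3 -= -1·row1 → [0,0,-1,-1]
  row3 -= -1·row2 → [0,0,0,1]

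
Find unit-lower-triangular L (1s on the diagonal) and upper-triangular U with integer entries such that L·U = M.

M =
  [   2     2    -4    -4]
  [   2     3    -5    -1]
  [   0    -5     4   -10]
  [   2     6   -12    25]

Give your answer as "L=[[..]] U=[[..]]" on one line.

L=[[1,0,0,0],[1,1,0,0],[0,-5,1,0],[1,4,4,1]] U=[[2,2,-4,-4],[0,1,-1,3],[0,0,-1,5],[0,0,0,-3]]

  R1 -= 1·R0 → [0,1,-1,3]
  R2 -= 0·R0 → [0,-5,4,-10]
  R3 -= 1·R0 → [0,4,-8,29]
  R2 -= -5·R1 → [0,0,-1,5]
  R3 -= 4·R1 → [0,0,-4,17]
  R3 -= 4·R2 → [0,0,0,-3]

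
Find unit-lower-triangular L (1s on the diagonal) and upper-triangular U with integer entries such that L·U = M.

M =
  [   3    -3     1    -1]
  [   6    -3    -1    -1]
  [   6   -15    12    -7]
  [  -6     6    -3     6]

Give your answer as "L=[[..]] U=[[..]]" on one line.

  r1 -= 2·r0 → [0,3,-3,1]
  r2 -= 2·r0 → [0,-9,10,-5]
  r3 -= -2·r0 → [0,0,-1,4]
  r2 -= -3·r1 → [0,0,1,-2]
  r3 -= 0·r1 → [0,0,-1,4]
  r3 -= -1·r2 → [0,0,0,2]

L=[[1,0,0,0],[2,1,0,0],[2,-3,1,0],[-2,0,-1,1]] U=[[3,-3,1,-1],[0,3,-3,1],[0,0,1,-2],[0,0,0,2]]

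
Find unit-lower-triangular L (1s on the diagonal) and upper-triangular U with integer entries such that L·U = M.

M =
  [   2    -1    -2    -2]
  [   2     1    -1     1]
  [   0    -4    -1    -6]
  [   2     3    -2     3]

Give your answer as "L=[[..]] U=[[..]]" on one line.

L=[[1,0,0,0],[1,1,0,0],[0,-2,1,0],[1,2,-2,1]] U=[[2,-1,-2,-2],[0,2,1,3],[0,0,1,0],[0,0,0,-1]]

  r1 -= 1·r0 → [0,2,1,3]
  r2 -= 0·r0 → [0,-4,-1,-6]
  r3 -= 1·r0 → [0,4,0,5]
  r2 -= -2·r1 → [0,0,1,0]
  r3 -= 2·r1 → [0,0,-2,-1]
  r3 -= -2·r2 → [0,0,0,-1]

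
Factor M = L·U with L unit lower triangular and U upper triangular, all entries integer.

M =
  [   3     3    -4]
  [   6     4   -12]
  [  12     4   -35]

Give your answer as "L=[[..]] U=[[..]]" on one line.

  R1 -= 2·R0 → [0,-2,-4]
  R2 -= 4·R0 → [0,-8,-19]
  R2 -= 4·R1 → [0,0,-3]

L=[[1,0,0],[2,1,0],[4,4,1]] U=[[3,3,-4],[0,-2,-4],[0,0,-3]]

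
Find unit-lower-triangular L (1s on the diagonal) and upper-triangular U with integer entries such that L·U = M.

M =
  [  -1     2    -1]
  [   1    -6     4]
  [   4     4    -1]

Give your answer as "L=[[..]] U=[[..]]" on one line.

L=[[1,0,0],[-1,1,0],[-4,-3,1]] U=[[-1,2,-1],[0,-4,3],[0,0,4]]

  row1 -= -1·row0 → [0,-4,3]
  row2 -= -4·row0 → [0,12,-5]
  row2 -= -3·row1 → [0,0,4]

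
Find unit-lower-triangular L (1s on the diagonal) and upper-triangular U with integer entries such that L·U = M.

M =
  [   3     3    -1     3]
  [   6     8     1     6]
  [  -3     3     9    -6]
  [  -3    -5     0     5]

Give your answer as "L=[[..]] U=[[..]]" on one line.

  R1 -= 2·R0 → [0,2,3,0]
  R2 -= -1·R0 → [0,6,8,-3]
  R3 -= -1·R0 → [0,-2,-1,8]
  R2 -= 3·R1 → [0,0,-1,-3]
  R3 -= -1·R1 → [0,0,2,8]
  R3 -= -2·R2 → [0,0,0,2]

L=[[1,0,0,0],[2,1,0,0],[-1,3,1,0],[-1,-1,-2,1]] U=[[3,3,-1,3],[0,2,3,0],[0,0,-1,-3],[0,0,0,2]]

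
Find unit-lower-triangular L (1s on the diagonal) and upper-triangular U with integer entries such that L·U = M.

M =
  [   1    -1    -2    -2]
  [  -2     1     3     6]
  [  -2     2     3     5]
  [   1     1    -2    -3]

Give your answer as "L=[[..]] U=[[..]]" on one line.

L=[[1,0,0,0],[-2,1,0,0],[-2,0,1,0],[1,-2,2,1]] U=[[1,-1,-2,-2],[0,-1,-1,2],[0,0,-1,1],[0,0,0,1]]

  r1 -= -2·r0 → [0,-1,-1,2]
  r2 -= -2·r0 → [0,0,-1,1]
  r3 -= 1·r0 → [0,2,0,-1]
  r2 -= 0·r1 → [0,0,-1,1]
  r3 -= -2·r1 → [0,0,-2,3]
  r3 -= 2·r2 → [0,0,0,1]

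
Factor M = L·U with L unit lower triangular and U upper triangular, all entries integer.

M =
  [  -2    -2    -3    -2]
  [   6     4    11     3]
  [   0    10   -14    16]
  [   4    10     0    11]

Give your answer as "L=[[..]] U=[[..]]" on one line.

  R1 -= -3·R0 → [0,-2,2,-3]
  R2 -= 0·R0 → [0,10,-14,16]
  R3 -= -2·R0 → [0,6,-6,7]
  R2 -= -5·R1 → [0,0,-4,1]
  R3 -= -3·R1 → [0,0,0,-2]
  R3 -= 0·R2 → [0,0,0,-2]

L=[[1,0,0,0],[-3,1,0,0],[0,-5,1,0],[-2,-3,0,1]] U=[[-2,-2,-3,-2],[0,-2,2,-3],[0,0,-4,1],[0,0,0,-2]]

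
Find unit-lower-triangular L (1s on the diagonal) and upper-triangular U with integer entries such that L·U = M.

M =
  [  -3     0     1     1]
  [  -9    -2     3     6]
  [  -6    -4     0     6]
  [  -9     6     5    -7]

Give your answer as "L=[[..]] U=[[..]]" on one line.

L=[[1,0,0,0],[3,1,0,0],[2,2,1,0],[3,-3,-1,1]] U=[[-3,0,1,1],[0,-2,0,3],[0,0,-2,-2],[0,0,0,-3]]

  r1 -= 3·r0 → [0,-2,0,3]
  r2 -= 2·r0 → [0,-4,-2,4]
  r3 -= 3·r0 → [0,6,2,-10]
  r2 -= 2·r1 → [0,0,-2,-2]
  r3 -= -3·r1 → [0,0,2,-1]
  r3 -= -1·r2 → [0,0,0,-3]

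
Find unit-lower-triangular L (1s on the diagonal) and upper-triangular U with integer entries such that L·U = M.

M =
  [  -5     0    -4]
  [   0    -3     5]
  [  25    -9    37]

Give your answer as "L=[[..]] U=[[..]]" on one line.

L=[[1,0,0],[0,1,0],[-5,3,1]] U=[[-5,0,-4],[0,-3,5],[0,0,2]]

  R1 -= 0·R0 → [0,-3,5]
  R2 -= -5·R0 → [0,-9,17]
  R2 -= 3·R1 → [0,0,2]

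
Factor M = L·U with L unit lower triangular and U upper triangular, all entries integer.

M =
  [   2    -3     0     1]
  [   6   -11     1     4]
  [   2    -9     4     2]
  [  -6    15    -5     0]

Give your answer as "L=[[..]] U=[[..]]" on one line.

L=[[1,0,0,0],[3,1,0,0],[1,3,1,0],[-3,-3,-2,1]] U=[[2,-3,0,1],[0,-2,1,1],[0,0,1,-2],[0,0,0,2]]

  R1 -= 3·R0 → [0,-2,1,1]
  R2 -= 1·R0 → [0,-6,4,1]
  R3 -= -3·R0 → [0,6,-5,3]
  R2 -= 3·R1 → [0,0,1,-2]
  R3 -= -3·R1 → [0,0,-2,6]
  R3 -= -2·R2 → [0,0,0,2]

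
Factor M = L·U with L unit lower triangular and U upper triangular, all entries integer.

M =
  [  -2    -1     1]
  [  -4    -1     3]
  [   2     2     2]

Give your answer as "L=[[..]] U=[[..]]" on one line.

  r1 -= 2·r0 → [0,1,1]
  r2 -= -1·r0 → [0,1,3]
  r2 -= 1·r1 → [0,0,2]

L=[[1,0,0],[2,1,0],[-1,1,1]] U=[[-2,-1,1],[0,1,1],[0,0,2]]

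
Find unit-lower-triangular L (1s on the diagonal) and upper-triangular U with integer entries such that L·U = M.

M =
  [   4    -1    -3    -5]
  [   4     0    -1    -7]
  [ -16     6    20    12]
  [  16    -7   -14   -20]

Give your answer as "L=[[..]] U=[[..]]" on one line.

  R1 -= 1·R0 → [0,1,2,-2]
  R2 -= -4·R0 → [0,2,8,-8]
  R3 -= 4·R0 → [0,-3,-2,0]
  R2 -= 2·R1 → [0,0,4,-4]
  R3 -= -3·R1 → [0,0,4,-6]
  R3 -= 1·R2 → [0,0,0,-2]

L=[[1,0,0,0],[1,1,0,0],[-4,2,1,0],[4,-3,1,1]] U=[[4,-1,-3,-5],[0,1,2,-2],[0,0,4,-4],[0,0,0,-2]]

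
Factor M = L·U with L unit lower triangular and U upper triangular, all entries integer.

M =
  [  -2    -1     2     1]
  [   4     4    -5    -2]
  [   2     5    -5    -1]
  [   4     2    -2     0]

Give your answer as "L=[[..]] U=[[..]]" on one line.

  row1 -= -2·row0 → [0,2,-1,0]
  row2 -= -1·row0 → [0,4,-3,0]
  row3 -= -2·row0 → [0,0,2,2]
  row2 -= 2·row1 → [0,0,-1,0]
  row3 -= 0·row1 → [0,0,2,2]
  row3 -= -2·row2 → [0,0,0,2]

L=[[1,0,0,0],[-2,1,0,0],[-1,2,1,0],[-2,0,-2,1]] U=[[-2,-1,2,1],[0,2,-1,0],[0,0,-1,0],[0,0,0,2]]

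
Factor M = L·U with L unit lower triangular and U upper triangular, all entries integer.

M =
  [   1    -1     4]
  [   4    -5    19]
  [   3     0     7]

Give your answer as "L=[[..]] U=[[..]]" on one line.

L=[[1,0,0],[4,1,0],[3,-3,1]] U=[[1,-1,4],[0,-1,3],[0,0,4]]

  row1 -= 4·row0 → [0,-1,3]
  row2 -= 3·row0 → [0,3,-5]
  row2 -= -3·row1 → [0,0,4]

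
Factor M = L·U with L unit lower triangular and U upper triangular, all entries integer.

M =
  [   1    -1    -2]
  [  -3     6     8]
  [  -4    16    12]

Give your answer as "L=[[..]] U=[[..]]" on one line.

  row1 -= -3·row0 → [0,3,2]
  row2 -= -4·row0 → [0,12,4]
  row2 -= 4·row1 → [0,0,-4]

L=[[1,0,0],[-3,1,0],[-4,4,1]] U=[[1,-1,-2],[0,3,2],[0,0,-4]]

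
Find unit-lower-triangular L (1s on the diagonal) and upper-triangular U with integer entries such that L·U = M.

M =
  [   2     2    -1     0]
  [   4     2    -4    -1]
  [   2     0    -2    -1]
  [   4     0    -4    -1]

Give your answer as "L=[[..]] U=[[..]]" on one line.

L=[[1,0,0,0],[2,1,0,0],[1,1,1,0],[2,2,2,1]] U=[[2,2,-1,0],[0,-2,-2,-1],[0,0,1,0],[0,0,0,1]]

  R1 -= 2·R0 → [0,-2,-2,-1]
  R2 -= 1·R0 → [0,-2,-1,-1]
  R3 -= 2·R0 → [0,-4,-2,-1]
  R2 -= 1·R1 → [0,0,1,0]
  R3 -= 2·R1 → [0,0,2,1]
  R3 -= 2·R2 → [0,0,0,1]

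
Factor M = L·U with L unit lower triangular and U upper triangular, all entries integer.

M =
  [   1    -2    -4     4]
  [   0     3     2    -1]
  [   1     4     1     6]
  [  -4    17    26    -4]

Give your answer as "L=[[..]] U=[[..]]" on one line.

  R1 -= 0·R0 → [0,3,2,-1]
  R2 -= 1·R0 → [0,6,5,2]
  R3 -= -4·R0 → [0,9,10,12]
  R2 -= 2·R1 → [0,0,1,4]
  R3 -= 3·R1 → [0,0,4,15]
  R3 -= 4·R2 → [0,0,0,-1]

L=[[1,0,0,0],[0,1,0,0],[1,2,1,0],[-4,3,4,1]] U=[[1,-2,-4,4],[0,3,2,-1],[0,0,1,4],[0,0,0,-1]]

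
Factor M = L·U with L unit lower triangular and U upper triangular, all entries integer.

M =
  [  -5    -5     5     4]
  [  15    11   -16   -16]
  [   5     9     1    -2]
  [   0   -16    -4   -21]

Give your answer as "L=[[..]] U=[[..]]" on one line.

  row1 -= -3·row0 → [0,-4,-1,-4]
  row2 -= -1·row0 → [0,4,6,2]
  row3 -= 0·row0 → [0,-16,-4,-21]
  row2 -= -1·row1 → [0,0,5,-2]
  row3 -= 4·row1 → [0,0,0,-5]
  row3 -= 0·row2 → [0,0,0,-5]

L=[[1,0,0,0],[-3,1,0,0],[-1,-1,1,0],[0,4,0,1]] U=[[-5,-5,5,4],[0,-4,-1,-4],[0,0,5,-2],[0,0,0,-5]]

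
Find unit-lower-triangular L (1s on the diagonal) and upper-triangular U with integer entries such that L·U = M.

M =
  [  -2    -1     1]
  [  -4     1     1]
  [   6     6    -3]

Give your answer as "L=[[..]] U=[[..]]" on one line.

  r1 -= 2·r0 → [0,3,-1]
  r2 -= -3·r0 → [0,3,0]
  r2 -= 1·r1 → [0,0,1]

L=[[1,0,0],[2,1,0],[-3,1,1]] U=[[-2,-1,1],[0,3,-1],[0,0,1]]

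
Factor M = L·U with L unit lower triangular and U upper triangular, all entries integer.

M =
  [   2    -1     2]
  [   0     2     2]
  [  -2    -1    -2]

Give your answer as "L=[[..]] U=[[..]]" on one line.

L=[[1,0,0],[0,1,0],[-1,-1,1]] U=[[2,-1,2],[0,2,2],[0,0,2]]

  row1 -= 0·row0 → [0,2,2]
  row2 -= -1·row0 → [0,-2,0]
  row2 -= -1·row1 → [0,0,2]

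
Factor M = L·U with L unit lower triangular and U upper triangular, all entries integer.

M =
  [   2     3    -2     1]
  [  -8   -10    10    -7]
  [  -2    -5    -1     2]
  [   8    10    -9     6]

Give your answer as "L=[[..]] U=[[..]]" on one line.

  row1 -= -4·row0 → [0,2,2,-3]
  row2 -= -1·row0 → [0,-2,-3,3]
  row3 -= 4·row0 → [0,-2,-1,2]
  row2 -= -1·row1 → [0,0,-1,0]
  row3 -= -1·row1 → [0,0,1,-1]
  row3 -= -1·row2 → [0,0,0,-1]

L=[[1,0,0,0],[-4,1,0,0],[-1,-1,1,0],[4,-1,-1,1]] U=[[2,3,-2,1],[0,2,2,-3],[0,0,-1,0],[0,0,0,-1]]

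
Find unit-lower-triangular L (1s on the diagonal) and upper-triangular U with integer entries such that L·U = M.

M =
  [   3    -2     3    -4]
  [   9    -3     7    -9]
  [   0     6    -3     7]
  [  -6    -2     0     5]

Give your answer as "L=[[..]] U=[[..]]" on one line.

  r1 -= 3·r0 → [0,3,-2,3]
  r2 -= 0·r0 → [0,6,-3,7]
  r3 -= -2·r0 → [0,-6,6,-3]
  r2 -= 2·r1 → [0,0,1,1]
  r3 -= -2·r1 → [0,0,2,3]
  r3 -= 2·r2 → [0,0,0,1]

L=[[1,0,0,0],[3,1,0,0],[0,2,1,0],[-2,-2,2,1]] U=[[3,-2,3,-4],[0,3,-2,3],[0,0,1,1],[0,0,0,1]]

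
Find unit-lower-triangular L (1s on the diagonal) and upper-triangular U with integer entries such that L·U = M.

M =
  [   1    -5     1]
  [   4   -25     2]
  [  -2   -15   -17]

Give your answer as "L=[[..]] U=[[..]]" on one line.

  R1 -= 4·R0 → [0,-5,-2]
  R2 -= -2·R0 → [0,-25,-15]
  R2 -= 5·R1 → [0,0,-5]

L=[[1,0,0],[4,1,0],[-2,5,1]] U=[[1,-5,1],[0,-5,-2],[0,0,-5]]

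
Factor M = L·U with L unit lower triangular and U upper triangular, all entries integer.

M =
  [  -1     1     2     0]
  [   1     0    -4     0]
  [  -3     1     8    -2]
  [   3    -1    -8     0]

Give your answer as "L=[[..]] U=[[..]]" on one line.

  r1 -= -1·r0 → [0,1,-2,0]
  r2 -= 3·r0 → [0,-2,2,-2]
  r3 -= -3·r0 → [0,2,-2,0]
  r2 -= -2·r1 → [0,0,-2,-2]
  r3 -= 2·r1 → [0,0,2,0]
  r3 -= -1·r2 → [0,0,0,-2]

L=[[1,0,0,0],[-1,1,0,0],[3,-2,1,0],[-3,2,-1,1]] U=[[-1,1,2,0],[0,1,-2,0],[0,0,-2,-2],[0,0,0,-2]]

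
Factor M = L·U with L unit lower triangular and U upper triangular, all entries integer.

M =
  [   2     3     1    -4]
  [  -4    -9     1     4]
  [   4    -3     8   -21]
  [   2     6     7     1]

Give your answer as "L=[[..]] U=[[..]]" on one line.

L=[[1,0,0,0],[-2,1,0,0],[2,3,1,0],[1,-1,-3,1]] U=[[2,3,1,-4],[0,-3,3,-4],[0,0,-3,-1],[0,0,0,-2]]

  r1 -= -2·r0 → [0,-3,3,-4]
  r2 -= 2·r0 → [0,-9,6,-13]
  r3 -= 1·r0 → [0,3,6,5]
  r2 -= 3·r1 → [0,0,-3,-1]
  r3 -= -1·r1 → [0,0,9,1]
  r3 -= -3·r2 → [0,0,0,-2]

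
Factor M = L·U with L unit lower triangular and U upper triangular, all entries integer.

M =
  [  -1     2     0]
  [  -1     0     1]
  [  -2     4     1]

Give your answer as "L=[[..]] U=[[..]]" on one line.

  row1 -= 1·row0 → [0,-2,1]
  row2 -= 2·row0 → [0,0,1]
  row2 -= 0·row1 → [0,0,1]

L=[[1,0,0],[1,1,0],[2,0,1]] U=[[-1,2,0],[0,-2,1],[0,0,1]]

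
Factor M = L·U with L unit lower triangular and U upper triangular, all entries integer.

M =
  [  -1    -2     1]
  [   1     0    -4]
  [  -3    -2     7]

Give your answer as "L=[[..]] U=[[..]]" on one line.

L=[[1,0,0],[-1,1,0],[3,-2,1]] U=[[-1,-2,1],[0,-2,-3],[0,0,-2]]

  R1 -= -1·R0 → [0,-2,-3]
  R2 -= 3·R0 → [0,4,4]
  R2 -= -2·R1 → [0,0,-2]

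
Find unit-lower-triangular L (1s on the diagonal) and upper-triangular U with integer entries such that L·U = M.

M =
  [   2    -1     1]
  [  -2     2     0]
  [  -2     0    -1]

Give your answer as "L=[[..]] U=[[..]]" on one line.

  row1 -= -1·row0 → [0,1,1]
  row2 -= -1·row0 → [0,-1,0]
  row2 -= -1·row1 → [0,0,1]

L=[[1,0,0],[-1,1,0],[-1,-1,1]] U=[[2,-1,1],[0,1,1],[0,0,1]]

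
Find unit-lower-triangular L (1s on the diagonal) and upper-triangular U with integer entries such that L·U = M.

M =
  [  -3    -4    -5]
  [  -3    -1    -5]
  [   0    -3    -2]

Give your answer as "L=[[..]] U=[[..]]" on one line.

  row1 -= 1·row0 → [0,3,0]
  row2 -= 0·row0 → [0,-3,-2]
  row2 -= -1·row1 → [0,0,-2]

L=[[1,0,0],[1,1,0],[0,-1,1]] U=[[-3,-4,-5],[0,3,0],[0,0,-2]]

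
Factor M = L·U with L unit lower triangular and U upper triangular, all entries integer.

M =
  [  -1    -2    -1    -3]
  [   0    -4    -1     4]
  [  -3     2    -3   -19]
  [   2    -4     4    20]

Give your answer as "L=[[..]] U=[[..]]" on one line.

L=[[1,0,0,0],[0,1,0,0],[3,-2,1,0],[-2,2,-2,1]] U=[[-1,-2,-1,-3],[0,-4,-1,4],[0,0,-2,-2],[0,0,0,2]]

  R1 -= 0·R0 → [0,-4,-1,4]
  R2 -= 3·R0 → [0,8,0,-10]
  R3 -= -2·R0 → [0,-8,2,14]
  R2 -= -2·R1 → [0,0,-2,-2]
  R3 -= 2·R1 → [0,0,4,6]
  R3 -= -2·R2 → [0,0,0,2]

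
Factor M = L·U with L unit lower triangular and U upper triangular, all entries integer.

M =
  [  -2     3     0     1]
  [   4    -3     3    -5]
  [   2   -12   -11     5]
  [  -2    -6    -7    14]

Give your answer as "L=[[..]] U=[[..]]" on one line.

L=[[1,0,0,0],[-2,1,0,0],[-1,-3,1,0],[1,-3,-1,1]] U=[[-2,3,0,1],[0,3,3,-3],[0,0,-2,-3],[0,0,0,1]]

  r1 -= -2·r0 → [0,3,3,-3]
  r2 -= -1·r0 → [0,-9,-11,6]
  r3 -= 1·r0 → [0,-9,-7,13]
  r2 -= -3·r1 → [0,0,-2,-3]
  r3 -= -3·r1 → [0,0,2,4]
  r3 -= -1·r2 → [0,0,0,1]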